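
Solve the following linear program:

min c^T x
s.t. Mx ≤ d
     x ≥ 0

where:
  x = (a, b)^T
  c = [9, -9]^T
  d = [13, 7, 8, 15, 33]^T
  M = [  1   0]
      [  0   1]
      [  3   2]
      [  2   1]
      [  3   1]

Evaluate the objective at each vertex of the feasible region:
  z(0, 0) = 0
  z(2.667, 0) = 24
  z(0, 4) = -36  ←
The minimum is at a = 0, b = 4.

a = 0, b = 4, z = -36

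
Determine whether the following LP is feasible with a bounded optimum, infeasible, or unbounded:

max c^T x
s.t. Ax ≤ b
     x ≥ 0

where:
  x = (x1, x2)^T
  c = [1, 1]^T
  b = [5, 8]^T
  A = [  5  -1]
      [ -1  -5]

Unbounded (objective can increase without bound)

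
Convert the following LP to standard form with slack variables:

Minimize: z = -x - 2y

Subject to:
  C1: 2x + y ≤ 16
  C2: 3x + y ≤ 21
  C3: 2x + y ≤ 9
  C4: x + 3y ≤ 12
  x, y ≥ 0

min z = -x - 2y

s.t.
  2x + y + s1 = 16
  3x + y + s2 = 21
  2x + y + s3 = 9
  x + 3y + s4 = 12
  x, y, s1, s2, s3, s4 ≥ 0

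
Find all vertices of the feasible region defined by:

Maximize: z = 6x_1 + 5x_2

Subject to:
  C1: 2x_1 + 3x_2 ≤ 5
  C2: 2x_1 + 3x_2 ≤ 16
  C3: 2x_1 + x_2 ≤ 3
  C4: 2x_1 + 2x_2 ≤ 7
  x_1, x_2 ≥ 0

(0, 0), (1.5, 0), (1, 1), (0, 1.667)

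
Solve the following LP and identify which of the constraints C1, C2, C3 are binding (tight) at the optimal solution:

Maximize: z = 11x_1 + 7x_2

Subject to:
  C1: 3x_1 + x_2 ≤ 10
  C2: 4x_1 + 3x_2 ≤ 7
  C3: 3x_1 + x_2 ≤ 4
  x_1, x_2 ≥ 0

At x_1 = 1, x_2 = 1, compute slack b - a·x for each constraint:
  C1: 10 − 4 = 6  (slack)
  C2: 7 − 7 = 0  (binding)
  C3: 4 − 4 = 0  (binding)

Optimal: x_1 = 1, x_2 = 1
Binding: C2, C3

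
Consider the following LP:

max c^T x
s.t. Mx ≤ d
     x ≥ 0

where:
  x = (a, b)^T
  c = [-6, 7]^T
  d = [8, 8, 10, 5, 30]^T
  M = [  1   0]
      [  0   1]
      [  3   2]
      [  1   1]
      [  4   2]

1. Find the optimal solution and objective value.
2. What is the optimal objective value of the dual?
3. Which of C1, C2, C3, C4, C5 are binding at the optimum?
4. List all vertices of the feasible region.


1. a = 0, b = 5, z = 35
2. 35
3. C3, C4
4. (0, 0), (3.333, 0), (0, 5)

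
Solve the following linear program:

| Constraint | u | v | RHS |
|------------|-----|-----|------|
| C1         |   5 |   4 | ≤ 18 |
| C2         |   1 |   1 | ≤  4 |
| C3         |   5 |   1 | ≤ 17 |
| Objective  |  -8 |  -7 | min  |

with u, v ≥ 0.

Evaluate the objective at each vertex of the feasible region:
  z(0, 0) = 0
  z(3.4, 0) = -27.2
  z(3.333, 0.3333) = -29
  z(2, 2) = -30  ←
  z(0, 4) = -28
The minimum is at u = 2, v = 2.

u = 2, v = 2, z = -30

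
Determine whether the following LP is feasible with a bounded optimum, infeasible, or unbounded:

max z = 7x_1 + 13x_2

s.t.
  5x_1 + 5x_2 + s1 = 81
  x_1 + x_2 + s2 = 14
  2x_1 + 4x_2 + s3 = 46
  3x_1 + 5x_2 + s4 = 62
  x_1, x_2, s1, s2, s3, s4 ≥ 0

Feasible with a bounded optimal solution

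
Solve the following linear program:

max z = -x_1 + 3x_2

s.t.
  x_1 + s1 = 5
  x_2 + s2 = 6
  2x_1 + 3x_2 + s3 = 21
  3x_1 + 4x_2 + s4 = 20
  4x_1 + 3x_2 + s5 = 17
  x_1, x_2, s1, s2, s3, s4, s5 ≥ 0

Evaluate the objective at each vertex of the feasible region:
  z(0, 0) = 0
  z(4.25, 0) = -4.25
  z(1.143, 4.143) = 11.29
  z(0, 5) = 15  ←
The maximum is at x_1 = 0, x_2 = 5.

x_1 = 0, x_2 = 5, z = 15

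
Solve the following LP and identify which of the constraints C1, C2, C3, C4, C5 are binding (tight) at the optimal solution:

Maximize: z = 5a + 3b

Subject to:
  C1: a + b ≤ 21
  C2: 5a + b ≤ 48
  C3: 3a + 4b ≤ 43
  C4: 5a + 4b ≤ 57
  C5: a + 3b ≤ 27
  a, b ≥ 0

At a = 9, b = 3, compute slack b - a·x for each constraint:
  C1: 21 − 12 = 9  (slack)
  C2: 48 − 48 = 0  (binding)
  C3: 43 − 39 = 4  (slack)
  C4: 57 − 57 = 0  (binding)
  C5: 27 − 18 = 9  (slack)

Optimal: a = 9, b = 3
Binding: C2, C4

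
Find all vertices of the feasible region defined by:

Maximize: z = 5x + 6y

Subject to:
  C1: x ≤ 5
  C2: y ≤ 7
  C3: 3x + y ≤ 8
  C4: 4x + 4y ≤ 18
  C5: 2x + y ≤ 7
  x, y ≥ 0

(0, 0), (2.667, 0), (1.75, 2.75), (0, 4.5)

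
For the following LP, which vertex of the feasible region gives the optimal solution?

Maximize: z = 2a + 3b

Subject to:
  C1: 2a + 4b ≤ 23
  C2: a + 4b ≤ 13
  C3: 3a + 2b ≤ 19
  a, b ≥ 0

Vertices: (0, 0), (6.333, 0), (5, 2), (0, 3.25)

Evaluate the objective at each vertex of the feasible region:
  z(0, 0) = 0
  z(6.333, 0) = 12.67
  z(5, 2) = 16  ←
  z(0, 3.25) = 9.75
The maximum is at a = 5, b = 2.

(5, 2)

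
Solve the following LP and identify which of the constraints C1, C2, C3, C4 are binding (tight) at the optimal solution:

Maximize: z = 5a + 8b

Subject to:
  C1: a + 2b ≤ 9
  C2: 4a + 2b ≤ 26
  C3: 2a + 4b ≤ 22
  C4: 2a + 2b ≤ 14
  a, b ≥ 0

At a = 5, b = 2, compute slack b - a·x for each constraint:
  C1: 9 − 9 = 0  (binding)
  C2: 26 − 24 = 2  (slack)
  C3: 22 − 18 = 4  (slack)
  C4: 14 − 14 = 0  (binding)

Optimal: a = 5, b = 2
Binding: C1, C4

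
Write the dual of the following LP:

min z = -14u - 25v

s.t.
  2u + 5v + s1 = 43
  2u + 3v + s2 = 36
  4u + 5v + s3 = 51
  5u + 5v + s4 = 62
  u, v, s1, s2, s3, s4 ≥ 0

Primal min cᵀx s.t. Ax ≤ b, x ≥ 0  →  Dual max −bᵀy s.t. Aᵀy ≥ −c, y ≥ 0.

Maximize: z = -43y1 - 36y2 - 51y3 - 62y4

Subject to:
  2y1 + 2y2 + 4y3 + 5y4 ≥ 14
  5y1 + 3y2 + 5y3 + 5y4 ≥ 25
  y1, y2, y3, y4 ≥ 0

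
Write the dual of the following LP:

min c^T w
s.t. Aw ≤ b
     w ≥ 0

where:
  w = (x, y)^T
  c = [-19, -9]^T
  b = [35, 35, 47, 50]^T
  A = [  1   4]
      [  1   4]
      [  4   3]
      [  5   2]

Primal min cᵀx s.t. Ax ≤ b, x ≥ 0  →  Dual max −bᵀy s.t. Aᵀy ≥ −c, y ≥ 0.

Maximize: z = -35y1 - 35y2 - 47y3 - 50y4

Subject to:
  y1 + y2 + 4y3 + 5y4 ≥ 19
  4y1 + 4y2 + 3y3 + 2y4 ≥ 9
  y1, y2, y3, y4 ≥ 0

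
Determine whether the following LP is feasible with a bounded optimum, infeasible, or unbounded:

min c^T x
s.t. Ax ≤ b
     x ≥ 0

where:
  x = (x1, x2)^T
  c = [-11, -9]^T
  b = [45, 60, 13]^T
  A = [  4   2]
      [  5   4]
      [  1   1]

Feasible with a bounded optimal solution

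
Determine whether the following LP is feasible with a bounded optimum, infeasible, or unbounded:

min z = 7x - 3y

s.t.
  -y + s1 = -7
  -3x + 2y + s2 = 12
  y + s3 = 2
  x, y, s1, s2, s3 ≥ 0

Infeasible (no feasible solution exists)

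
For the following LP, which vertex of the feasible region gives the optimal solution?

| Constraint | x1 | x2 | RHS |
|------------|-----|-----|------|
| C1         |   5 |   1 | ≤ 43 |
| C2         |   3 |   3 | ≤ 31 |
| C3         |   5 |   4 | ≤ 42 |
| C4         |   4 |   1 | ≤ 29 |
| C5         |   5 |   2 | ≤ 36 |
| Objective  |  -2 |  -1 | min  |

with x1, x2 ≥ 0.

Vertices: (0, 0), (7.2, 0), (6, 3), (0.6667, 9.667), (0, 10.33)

Evaluate the objective at each vertex of the feasible region:
  z(0, 0) = 0
  z(7.2, 0) = -14.4
  z(6, 3) = -15  ←
  z(0.6667, 9.667) = -11
  z(0, 10.33) = -10.33
The minimum is at x1 = 6, x2 = 3.

(6, 3)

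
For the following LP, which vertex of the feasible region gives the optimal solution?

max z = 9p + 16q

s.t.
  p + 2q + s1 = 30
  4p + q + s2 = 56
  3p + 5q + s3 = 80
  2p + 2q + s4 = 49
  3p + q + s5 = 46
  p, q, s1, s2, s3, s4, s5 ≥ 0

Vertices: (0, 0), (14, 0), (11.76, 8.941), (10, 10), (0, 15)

Evaluate the objective at each vertex of the feasible region:
  z(0, 0) = 0
  z(14, 0) = 126
  z(11.76, 8.941) = 248.9
  z(10, 10) = 250  ←
  z(0, 15) = 240
The maximum is at p = 10, q = 10.

(10, 10)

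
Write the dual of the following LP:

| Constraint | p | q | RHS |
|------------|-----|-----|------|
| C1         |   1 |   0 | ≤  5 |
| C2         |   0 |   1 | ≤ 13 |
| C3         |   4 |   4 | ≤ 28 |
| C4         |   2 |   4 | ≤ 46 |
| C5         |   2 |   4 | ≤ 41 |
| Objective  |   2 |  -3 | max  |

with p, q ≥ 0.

Primal max cᵀx s.t. Ax ≤ b, x ≥ 0  →  Dual min bᵀy s.t. Aᵀy ≥ c, y ≥ 0.

Minimize: z = 5y1 + 13y2 + 28y3 + 46y4 + 41y5

Subject to:
  y1 + 4y3 + 2y4 + 2y5 ≥ 2
  y2 + 4y3 + 4y4 + 4y5 ≥ -3
  y1, y2, y3, y4, y5 ≥ 0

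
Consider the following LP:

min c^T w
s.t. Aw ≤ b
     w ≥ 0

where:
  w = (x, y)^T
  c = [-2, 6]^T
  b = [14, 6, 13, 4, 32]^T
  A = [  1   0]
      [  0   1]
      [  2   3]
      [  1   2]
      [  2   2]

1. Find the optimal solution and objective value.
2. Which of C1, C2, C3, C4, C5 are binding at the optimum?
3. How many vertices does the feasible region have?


1. x = 4, y = 0, z = -8
2. C4
3. 3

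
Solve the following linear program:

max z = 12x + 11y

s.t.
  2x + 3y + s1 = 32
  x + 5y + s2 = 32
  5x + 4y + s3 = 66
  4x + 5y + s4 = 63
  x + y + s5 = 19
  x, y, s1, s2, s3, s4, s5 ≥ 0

Evaluate the objective at each vertex of the feasible region:
  z(0, 0) = 0
  z(13.2, 0) = 158.4
  z(10, 4) = 164  ←
  z(9.143, 4.571) = 160
  z(0, 6.4) = 70.4
The maximum is at x = 10, y = 4.

x = 10, y = 4, z = 164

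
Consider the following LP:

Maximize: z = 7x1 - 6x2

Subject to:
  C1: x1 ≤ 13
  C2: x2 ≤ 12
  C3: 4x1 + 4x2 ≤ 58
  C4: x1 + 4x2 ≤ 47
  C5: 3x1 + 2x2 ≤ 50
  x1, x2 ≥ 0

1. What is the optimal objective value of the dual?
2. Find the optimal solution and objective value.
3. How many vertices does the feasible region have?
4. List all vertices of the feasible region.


1. 91
2. x1 = 13, x2 = 0, z = 91
3. 5
4. (0, 0), (13, 0), (13, 1.5), (3.667, 10.83), (0, 11.75)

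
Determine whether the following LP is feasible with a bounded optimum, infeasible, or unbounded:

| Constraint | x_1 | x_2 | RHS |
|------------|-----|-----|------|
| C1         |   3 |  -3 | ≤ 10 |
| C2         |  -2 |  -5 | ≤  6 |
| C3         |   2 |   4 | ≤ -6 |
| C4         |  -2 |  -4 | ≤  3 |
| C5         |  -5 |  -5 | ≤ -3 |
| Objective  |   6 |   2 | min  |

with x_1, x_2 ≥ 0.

Infeasible (no feasible solution exists)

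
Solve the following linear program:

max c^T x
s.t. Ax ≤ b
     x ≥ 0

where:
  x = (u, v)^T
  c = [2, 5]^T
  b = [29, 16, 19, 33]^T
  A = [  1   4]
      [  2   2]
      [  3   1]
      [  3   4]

Evaluate the objective at each vertex of the feasible region:
  z(0, 0) = 0
  z(6.333, 0) = 12.67
  z(5.5, 2.5) = 23.5
  z(1, 7) = 37  ←
  z(0, 7.25) = 36.25
The maximum is at u = 1, v = 7.

u = 1, v = 7, z = 37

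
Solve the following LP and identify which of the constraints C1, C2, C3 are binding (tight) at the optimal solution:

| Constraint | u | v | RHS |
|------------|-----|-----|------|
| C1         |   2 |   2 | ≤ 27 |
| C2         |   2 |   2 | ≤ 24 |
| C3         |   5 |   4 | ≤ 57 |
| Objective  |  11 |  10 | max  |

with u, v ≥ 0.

At u = 9, v = 3, compute slack b - a·x for each constraint:
  C1: 27 − 24 = 3  (slack)
  C2: 24 − 24 = 0  (binding)
  C3: 57 − 57 = 0  (binding)

Optimal: u = 9, v = 3
Binding: C2, C3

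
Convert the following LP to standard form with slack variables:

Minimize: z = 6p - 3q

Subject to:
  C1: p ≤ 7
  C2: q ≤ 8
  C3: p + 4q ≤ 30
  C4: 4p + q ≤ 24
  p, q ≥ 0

min z = 6p - 3q

s.t.
  p + s1 = 7
  q + s2 = 8
  p + 4q + s3 = 30
  4p + q + s4 = 24
  p, q, s1, s2, s3, s4 ≥ 0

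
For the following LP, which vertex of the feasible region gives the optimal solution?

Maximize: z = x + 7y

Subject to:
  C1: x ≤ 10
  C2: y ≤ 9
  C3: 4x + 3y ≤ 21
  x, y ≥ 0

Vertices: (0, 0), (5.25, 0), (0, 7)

Evaluate the objective at each vertex of the feasible region:
  z(0, 0) = 0
  z(5.25, 0) = 5.25
  z(0, 7) = 49  ←
The maximum is at x = 0, y = 7.

(0, 7)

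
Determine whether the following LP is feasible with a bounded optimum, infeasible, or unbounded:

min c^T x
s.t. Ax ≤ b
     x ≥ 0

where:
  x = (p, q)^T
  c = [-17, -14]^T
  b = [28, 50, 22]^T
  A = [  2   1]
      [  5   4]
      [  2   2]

Feasible with a bounded optimal solution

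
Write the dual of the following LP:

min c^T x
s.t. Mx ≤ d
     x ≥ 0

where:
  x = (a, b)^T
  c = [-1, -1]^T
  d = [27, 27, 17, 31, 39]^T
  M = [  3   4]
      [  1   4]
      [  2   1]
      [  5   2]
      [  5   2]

Primal min cᵀx s.t. Ax ≤ b, x ≥ 0  →  Dual max −bᵀy s.t. Aᵀy ≥ −c, y ≥ 0.

Maximize: z = -27y1 - 27y2 - 17y3 - 31y4 - 39y5

Subject to:
  3y1 + y2 + 2y3 + 5y4 + 5y5 ≥ 1
  4y1 + 4y2 + y3 + 2y4 + 2y5 ≥ 1
  y1, y2, y3, y4, y5 ≥ 0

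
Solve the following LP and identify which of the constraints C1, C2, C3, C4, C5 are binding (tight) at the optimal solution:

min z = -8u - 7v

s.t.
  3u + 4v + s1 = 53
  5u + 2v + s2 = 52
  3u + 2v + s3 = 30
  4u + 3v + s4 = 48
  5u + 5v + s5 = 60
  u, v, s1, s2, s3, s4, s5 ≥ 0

At u = 6, v = 6, compute slack b - a·x for each constraint:
  C1: 53 − 42 = 11  (slack)
  C2: 52 − 42 = 10  (slack)
  C3: 30 − 30 = 0  (binding)
  C4: 48 − 42 = 6  (slack)
  C5: 60 − 60 = 0  (binding)

Optimal: u = 6, v = 6
Binding: C3, C5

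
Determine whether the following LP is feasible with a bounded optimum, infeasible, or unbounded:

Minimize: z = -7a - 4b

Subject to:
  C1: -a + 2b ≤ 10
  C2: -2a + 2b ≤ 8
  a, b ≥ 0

Unbounded (objective can decrease without bound)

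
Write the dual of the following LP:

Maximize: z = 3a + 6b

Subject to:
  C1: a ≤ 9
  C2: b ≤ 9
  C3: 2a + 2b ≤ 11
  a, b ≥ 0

Primal max cᵀx s.t. Ax ≤ b, x ≥ 0  →  Dual min bᵀy s.t. Aᵀy ≥ c, y ≥ 0.

Minimize: z = 9y1 + 9y2 + 11y3

Subject to:
  y1 + 2y3 ≥ 3
  y2 + 2y3 ≥ 6
  y1, y2, y3 ≥ 0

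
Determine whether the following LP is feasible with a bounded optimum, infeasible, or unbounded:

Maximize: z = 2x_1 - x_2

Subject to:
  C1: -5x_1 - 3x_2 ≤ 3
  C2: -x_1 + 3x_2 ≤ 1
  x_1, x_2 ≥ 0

Unbounded (objective can increase without bound)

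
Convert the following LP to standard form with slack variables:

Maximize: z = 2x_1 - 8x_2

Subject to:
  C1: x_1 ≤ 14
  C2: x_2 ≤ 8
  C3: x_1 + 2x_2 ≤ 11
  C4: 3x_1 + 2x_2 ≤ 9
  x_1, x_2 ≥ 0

max z = 2x_1 - 8x_2

s.t.
  x_1 + s1 = 14
  x_2 + s2 = 8
  x_1 + 2x_2 + s3 = 11
  3x_1 + 2x_2 + s4 = 9
  x_1, x_2, s1, s2, s3, s4 ≥ 0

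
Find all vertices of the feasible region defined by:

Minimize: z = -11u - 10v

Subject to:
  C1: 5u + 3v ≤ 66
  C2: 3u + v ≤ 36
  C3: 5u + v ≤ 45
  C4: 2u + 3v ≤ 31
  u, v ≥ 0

(0, 0), (9, 0), (8, 5), (0, 10.33)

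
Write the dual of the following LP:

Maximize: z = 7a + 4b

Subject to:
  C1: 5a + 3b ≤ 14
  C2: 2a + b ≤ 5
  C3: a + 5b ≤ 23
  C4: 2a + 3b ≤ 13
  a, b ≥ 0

Primal max cᵀx s.t. Ax ≤ b, x ≥ 0  →  Dual min bᵀy s.t. Aᵀy ≥ c, y ≥ 0.

Minimize: z = 14y1 + 5y2 + 23y3 + 13y4

Subject to:
  5y1 + 2y2 + y3 + 2y4 ≥ 7
  3y1 + y2 + 5y3 + 3y4 ≥ 4
  y1, y2, y3, y4 ≥ 0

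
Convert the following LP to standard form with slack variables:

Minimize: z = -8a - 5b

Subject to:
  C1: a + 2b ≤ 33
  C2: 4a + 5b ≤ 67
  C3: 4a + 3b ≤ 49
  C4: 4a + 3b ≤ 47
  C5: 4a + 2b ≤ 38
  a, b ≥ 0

min z = -8a - 5b

s.t.
  a + 2b + s1 = 33
  4a + 5b + s2 = 67
  4a + 3b + s3 = 49
  4a + 3b + s4 = 47
  4a + 2b + s5 = 38
  a, b, s1, s2, s3, s4, s5 ≥ 0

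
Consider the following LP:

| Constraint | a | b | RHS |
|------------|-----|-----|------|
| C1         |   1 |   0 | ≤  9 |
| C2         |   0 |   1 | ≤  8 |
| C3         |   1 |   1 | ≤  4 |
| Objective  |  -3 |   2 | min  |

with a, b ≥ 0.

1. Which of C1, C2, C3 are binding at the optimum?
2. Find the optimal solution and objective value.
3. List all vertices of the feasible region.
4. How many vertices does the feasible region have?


1. C3
2. a = 4, b = 0, z = -12
3. (0, 0), (4, 0), (0, 4)
4. 3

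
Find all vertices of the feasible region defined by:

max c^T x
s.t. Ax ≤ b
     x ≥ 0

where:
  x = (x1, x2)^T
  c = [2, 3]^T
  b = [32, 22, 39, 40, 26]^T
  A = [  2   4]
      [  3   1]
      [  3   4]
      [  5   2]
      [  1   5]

(0, 0), (7.333, 0), (6, 4), (0, 5.2)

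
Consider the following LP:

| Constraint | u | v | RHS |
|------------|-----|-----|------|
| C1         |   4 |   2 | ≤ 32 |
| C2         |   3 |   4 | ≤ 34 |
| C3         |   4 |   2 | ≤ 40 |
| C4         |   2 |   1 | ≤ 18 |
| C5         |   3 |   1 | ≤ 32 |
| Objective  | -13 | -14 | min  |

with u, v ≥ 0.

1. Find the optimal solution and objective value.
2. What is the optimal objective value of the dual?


1. u = 6, v = 4, z = -134
2. -134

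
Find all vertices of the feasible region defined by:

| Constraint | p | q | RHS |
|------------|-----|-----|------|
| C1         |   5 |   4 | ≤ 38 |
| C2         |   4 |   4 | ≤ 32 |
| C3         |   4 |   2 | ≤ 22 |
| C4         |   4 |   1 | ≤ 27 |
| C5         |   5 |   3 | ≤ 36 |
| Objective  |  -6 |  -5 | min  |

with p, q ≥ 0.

(0, 0), (5.5, 0), (3, 5), (0, 8)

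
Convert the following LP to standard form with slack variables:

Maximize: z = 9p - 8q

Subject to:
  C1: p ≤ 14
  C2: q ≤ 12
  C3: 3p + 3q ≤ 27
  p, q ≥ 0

max z = 9p - 8q

s.t.
  p + s1 = 14
  q + s2 = 12
  3p + 3q + s3 = 27
  p, q, s1, s2, s3 ≥ 0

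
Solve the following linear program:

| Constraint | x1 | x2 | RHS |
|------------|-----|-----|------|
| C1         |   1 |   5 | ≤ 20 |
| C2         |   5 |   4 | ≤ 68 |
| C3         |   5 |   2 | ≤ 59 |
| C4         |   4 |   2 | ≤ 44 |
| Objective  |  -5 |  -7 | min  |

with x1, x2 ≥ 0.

Evaluate the objective at each vertex of the feasible region:
  z(0, 0) = 0
  z(11, 0) = -55
  z(10, 2) = -64  ←
  z(0, 4) = -28
The minimum is at x1 = 10, x2 = 2.

x1 = 10, x2 = 2, z = -64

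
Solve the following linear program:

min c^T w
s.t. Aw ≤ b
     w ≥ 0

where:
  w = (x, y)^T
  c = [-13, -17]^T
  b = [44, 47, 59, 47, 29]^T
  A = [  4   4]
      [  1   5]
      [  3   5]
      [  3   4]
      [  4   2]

Evaluate the objective at each vertex of the feasible region:
  z(0, 0) = 0
  z(7.25, 0) = -94.25
  z(3.5, 7.5) = -173
  z(2, 9) = -179  ←
  z(0, 9.4) = -159.8
The minimum is at x = 2, y = 9.

x = 2, y = 9, z = -179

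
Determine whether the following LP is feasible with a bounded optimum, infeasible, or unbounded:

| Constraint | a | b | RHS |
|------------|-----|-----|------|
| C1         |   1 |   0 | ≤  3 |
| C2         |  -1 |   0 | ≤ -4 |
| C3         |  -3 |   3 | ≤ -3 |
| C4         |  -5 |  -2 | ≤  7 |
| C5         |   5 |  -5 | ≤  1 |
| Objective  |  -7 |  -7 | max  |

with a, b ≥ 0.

Infeasible (no feasible solution exists)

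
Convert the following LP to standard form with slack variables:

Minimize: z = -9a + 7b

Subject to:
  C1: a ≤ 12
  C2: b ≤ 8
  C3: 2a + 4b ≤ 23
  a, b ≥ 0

min z = -9a + 7b

s.t.
  a + s1 = 12
  b + s2 = 8
  2a + 4b + s3 = 23
  a, b, s1, s2, s3 ≥ 0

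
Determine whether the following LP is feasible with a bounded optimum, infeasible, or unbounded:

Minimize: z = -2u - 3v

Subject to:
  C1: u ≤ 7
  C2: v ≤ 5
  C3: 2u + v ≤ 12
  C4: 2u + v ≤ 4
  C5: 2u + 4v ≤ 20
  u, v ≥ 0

Feasible with a bounded optimal solution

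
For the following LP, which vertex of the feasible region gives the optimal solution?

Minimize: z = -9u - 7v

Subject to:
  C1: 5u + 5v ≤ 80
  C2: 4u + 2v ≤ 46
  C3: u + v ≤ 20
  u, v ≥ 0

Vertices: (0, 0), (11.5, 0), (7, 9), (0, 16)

Evaluate the objective at each vertex of the feasible region:
  z(0, 0) = 0
  z(11.5, 0) = -103.5
  z(7, 9) = -126  ←
  z(0, 16) = -112
The minimum is at u = 7, v = 9.

(7, 9)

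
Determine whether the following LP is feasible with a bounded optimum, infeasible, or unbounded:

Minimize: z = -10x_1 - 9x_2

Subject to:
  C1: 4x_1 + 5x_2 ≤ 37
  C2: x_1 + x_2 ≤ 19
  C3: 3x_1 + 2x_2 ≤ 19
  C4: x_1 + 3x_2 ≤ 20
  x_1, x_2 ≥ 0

Feasible with a bounded optimal solution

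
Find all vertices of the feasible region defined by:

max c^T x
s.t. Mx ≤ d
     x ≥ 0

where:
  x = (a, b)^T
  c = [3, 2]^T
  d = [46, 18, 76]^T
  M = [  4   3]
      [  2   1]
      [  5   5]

(0, 0), (9, 0), (4, 10), (0.4, 14.8), (0, 15.2)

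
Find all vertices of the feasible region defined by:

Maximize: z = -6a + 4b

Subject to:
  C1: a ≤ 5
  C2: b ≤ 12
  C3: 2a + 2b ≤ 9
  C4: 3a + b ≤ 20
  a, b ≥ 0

(0, 0), (4.5, 0), (0, 4.5)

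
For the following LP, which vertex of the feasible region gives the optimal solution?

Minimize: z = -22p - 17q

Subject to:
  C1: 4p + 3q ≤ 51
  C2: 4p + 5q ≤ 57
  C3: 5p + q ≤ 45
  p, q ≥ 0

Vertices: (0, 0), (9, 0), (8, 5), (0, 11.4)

Evaluate the objective at each vertex of the feasible region:
  z(0, 0) = 0
  z(9, 0) = -198
  z(8, 5) = -261  ←
  z(0, 11.4) = -193.8
The minimum is at p = 8, q = 5.

(8, 5)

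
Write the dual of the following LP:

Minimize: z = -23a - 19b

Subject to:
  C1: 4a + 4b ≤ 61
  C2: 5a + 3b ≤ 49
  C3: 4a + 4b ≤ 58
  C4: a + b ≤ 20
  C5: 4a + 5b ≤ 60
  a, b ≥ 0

Primal min cᵀx s.t. Ax ≤ b, x ≥ 0  →  Dual max −bᵀy s.t. Aᵀy ≥ −c, y ≥ 0.

Maximize: z = -61y1 - 49y2 - 58y3 - 20y4 - 60y5

Subject to:
  4y1 + 5y2 + 4y3 + y4 + 4y5 ≥ 23
  4y1 + 3y2 + 4y3 + y4 + 5y5 ≥ 19
  y1, y2, y3, y4, y5 ≥ 0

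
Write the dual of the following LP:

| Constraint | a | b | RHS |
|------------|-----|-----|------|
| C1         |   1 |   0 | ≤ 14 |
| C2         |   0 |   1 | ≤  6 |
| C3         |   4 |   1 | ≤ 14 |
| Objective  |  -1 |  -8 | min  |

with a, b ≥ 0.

Primal min cᵀx s.t. Ax ≤ b, x ≥ 0  →  Dual max −bᵀy s.t. Aᵀy ≥ −c, y ≥ 0.

Maximize: z = -14y1 - 6y2 - 14y3

Subject to:
  y1 + 4y3 ≥ 1
  y2 + y3 ≥ 8
  y1, y2, y3 ≥ 0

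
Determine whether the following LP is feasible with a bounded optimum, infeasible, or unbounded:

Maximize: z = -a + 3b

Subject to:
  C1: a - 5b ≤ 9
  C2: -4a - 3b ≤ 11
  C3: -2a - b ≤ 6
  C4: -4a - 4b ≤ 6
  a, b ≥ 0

Unbounded (objective can increase without bound)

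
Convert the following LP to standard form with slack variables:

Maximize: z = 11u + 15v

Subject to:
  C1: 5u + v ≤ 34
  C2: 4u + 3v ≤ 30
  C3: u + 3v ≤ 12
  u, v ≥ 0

max z = 11u + 15v

s.t.
  5u + v + s1 = 34
  4u + 3v + s2 = 30
  u + 3v + s3 = 12
  u, v, s1, s2, s3 ≥ 0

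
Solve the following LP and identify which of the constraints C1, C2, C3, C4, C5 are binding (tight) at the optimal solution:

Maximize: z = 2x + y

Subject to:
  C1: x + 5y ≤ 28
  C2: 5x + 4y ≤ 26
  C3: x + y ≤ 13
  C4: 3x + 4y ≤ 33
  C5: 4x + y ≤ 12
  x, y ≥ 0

At x = 2, y = 4, compute slack b - a·x for each constraint:
  C1: 28 − 22 = 6  (slack)
  C2: 26 − 26 = 0  (binding)
  C3: 13 − 6 = 7  (slack)
  C4: 33 − 22 = 11  (slack)
  C5: 12 − 12 = 0  (binding)

Optimal: x = 2, y = 4
Binding: C2, C5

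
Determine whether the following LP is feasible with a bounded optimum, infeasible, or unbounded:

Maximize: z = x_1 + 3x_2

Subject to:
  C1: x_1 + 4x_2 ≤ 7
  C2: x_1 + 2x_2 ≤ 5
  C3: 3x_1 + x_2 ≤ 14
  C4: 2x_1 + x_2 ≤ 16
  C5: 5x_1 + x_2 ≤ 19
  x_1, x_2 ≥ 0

Feasible with a bounded optimal solution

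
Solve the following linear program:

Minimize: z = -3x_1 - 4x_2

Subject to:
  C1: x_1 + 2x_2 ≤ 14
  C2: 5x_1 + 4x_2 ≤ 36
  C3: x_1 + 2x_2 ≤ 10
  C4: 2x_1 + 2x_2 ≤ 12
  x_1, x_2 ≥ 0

Evaluate the objective at each vertex of the feasible region:
  z(0, 0) = 0
  z(6, 0) = -18
  z(2, 4) = -22  ←
  z(0, 5) = -20
The minimum is at x_1 = 2, x_2 = 4.

x_1 = 2, x_2 = 4, z = -22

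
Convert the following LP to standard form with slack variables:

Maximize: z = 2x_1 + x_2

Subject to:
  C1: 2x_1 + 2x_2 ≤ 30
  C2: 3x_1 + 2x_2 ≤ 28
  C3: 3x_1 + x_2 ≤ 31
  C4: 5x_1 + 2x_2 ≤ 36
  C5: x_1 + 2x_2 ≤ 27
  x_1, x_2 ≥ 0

max z = 2x_1 + x_2

s.t.
  2x_1 + 2x_2 + s1 = 30
  3x_1 + 2x_2 + s2 = 28
  3x_1 + x_2 + s3 = 31
  5x_1 + 2x_2 + s4 = 36
  x_1 + 2x_2 + s5 = 27
  x_1, x_2, s1, s2, s3, s4, s5 ≥ 0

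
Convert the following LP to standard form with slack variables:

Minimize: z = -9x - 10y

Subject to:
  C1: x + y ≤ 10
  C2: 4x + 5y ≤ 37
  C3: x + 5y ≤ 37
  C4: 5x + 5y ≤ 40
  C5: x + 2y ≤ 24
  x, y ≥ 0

min z = -9x - 10y

s.t.
  x + y + s1 = 10
  4x + 5y + s2 = 37
  x + 5y + s3 = 37
  5x + 5y + s4 = 40
  x + 2y + s5 = 24
  x, y, s1, s2, s3, s4, s5 ≥ 0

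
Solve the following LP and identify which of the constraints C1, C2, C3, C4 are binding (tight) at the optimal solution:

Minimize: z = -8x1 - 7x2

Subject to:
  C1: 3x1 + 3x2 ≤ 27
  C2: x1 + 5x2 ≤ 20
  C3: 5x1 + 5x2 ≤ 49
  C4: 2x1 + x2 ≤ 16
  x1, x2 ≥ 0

At x1 = 7, x2 = 2, compute slack b - a·x for each constraint:
  C1: 27 − 27 = 0  (binding)
  C2: 20 − 17 = 3  (slack)
  C3: 49 − 45 = 4  (slack)
  C4: 16 − 16 = 0  (binding)

Optimal: x1 = 7, x2 = 2
Binding: C1, C4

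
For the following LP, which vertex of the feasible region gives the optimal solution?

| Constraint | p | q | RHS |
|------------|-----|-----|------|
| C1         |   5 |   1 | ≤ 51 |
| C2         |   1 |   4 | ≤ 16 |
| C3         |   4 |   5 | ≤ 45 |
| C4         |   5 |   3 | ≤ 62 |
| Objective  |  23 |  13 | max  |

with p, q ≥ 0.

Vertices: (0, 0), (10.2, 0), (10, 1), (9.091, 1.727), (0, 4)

Evaluate the objective at each vertex of the feasible region:
  z(0, 0) = 0
  z(10.2, 0) = 234.6
  z(10, 1) = 243  ←
  z(9.091, 1.727) = 231.5
  z(0, 4) = 52
The maximum is at p = 10, q = 1.

(10, 1)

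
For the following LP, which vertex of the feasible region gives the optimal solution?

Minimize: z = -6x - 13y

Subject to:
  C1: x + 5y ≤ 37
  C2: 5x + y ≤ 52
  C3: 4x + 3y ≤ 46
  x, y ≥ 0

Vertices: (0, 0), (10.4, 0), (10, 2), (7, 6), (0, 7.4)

Evaluate the objective at each vertex of the feasible region:
  z(0, 0) = 0
  z(10.4, 0) = -62.4
  z(10, 2) = -86
  z(7, 6) = -120  ←
  z(0, 7.4) = -96.2
The minimum is at x = 7, y = 6.

(7, 6)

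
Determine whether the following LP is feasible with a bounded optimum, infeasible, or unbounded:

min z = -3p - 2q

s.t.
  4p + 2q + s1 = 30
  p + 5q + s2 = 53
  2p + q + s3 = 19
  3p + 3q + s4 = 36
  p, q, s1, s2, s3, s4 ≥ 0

Feasible with a bounded optimal solution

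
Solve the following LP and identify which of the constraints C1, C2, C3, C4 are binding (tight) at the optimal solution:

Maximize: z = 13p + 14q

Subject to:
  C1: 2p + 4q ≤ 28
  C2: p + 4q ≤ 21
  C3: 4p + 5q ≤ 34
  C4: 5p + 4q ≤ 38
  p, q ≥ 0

At p = 6, q = 2, compute slack b - a·x for each constraint:
  C1: 28 − 20 = 8  (slack)
  C2: 21 − 14 = 7  (slack)
  C3: 34 − 34 = 0  (binding)
  C4: 38 − 38 = 0  (binding)

Optimal: p = 6, q = 2
Binding: C3, C4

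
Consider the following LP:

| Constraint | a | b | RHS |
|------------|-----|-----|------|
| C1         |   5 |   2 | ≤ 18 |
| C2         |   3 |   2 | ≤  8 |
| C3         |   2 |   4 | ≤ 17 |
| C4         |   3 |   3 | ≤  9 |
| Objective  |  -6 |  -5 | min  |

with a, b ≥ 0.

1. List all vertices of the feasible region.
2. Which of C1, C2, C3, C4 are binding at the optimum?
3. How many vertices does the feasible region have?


1. (0, 0), (2.667, 0), (2, 1), (0, 3)
2. C2, C4
3. 4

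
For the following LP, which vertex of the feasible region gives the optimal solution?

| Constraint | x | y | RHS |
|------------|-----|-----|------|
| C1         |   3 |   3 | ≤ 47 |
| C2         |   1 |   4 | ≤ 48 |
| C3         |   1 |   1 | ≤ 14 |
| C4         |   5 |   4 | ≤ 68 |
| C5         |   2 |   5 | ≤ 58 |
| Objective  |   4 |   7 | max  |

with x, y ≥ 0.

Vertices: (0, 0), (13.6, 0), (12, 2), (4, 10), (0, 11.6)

Evaluate the objective at each vertex of the feasible region:
  z(0, 0) = 0
  z(13.6, 0) = 54.4
  z(12, 2) = 62
  z(4, 10) = 86  ←
  z(0, 11.6) = 81.2
The maximum is at x = 4, y = 10.

(4, 10)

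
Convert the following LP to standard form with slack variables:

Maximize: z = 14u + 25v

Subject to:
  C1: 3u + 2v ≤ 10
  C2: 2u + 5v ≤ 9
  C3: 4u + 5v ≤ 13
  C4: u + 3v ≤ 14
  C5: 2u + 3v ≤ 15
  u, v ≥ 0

max z = 14u + 25v

s.t.
  3u + 2v + s1 = 10
  2u + 5v + s2 = 9
  4u + 5v + s3 = 13
  u + 3v + s4 = 14
  2u + 3v + s5 = 15
  u, v, s1, s2, s3, s4, s5 ≥ 0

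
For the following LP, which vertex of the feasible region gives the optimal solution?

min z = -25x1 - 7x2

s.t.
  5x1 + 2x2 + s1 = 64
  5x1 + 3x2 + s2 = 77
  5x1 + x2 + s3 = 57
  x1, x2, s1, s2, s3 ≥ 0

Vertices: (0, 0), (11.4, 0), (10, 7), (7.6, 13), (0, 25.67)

Evaluate the objective at each vertex of the feasible region:
  z(0, 0) = 0
  z(11.4, 0) = -285
  z(10, 7) = -299  ←
  z(7.6, 13) = -281
  z(0, 25.67) = -179.7
The minimum is at x1 = 10, x2 = 7.

(10, 7)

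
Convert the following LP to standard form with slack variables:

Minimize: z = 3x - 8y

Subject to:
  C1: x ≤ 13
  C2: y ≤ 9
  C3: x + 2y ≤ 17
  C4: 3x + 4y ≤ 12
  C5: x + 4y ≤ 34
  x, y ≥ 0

min z = 3x - 8y

s.t.
  x + s1 = 13
  y + s2 = 9
  x + 2y + s3 = 17
  3x + 4y + s4 = 12
  x + 4y + s5 = 34
  x, y, s1, s2, s3, s4, s5 ≥ 0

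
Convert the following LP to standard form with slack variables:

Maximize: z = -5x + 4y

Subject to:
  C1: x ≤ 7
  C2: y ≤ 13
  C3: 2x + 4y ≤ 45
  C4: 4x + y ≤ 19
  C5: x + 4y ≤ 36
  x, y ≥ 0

max z = -5x + 4y

s.t.
  x + s1 = 7
  y + s2 = 13
  2x + 4y + s3 = 45
  4x + y + s4 = 19
  x + 4y + s5 = 36
  x, y, s1, s2, s3, s4, s5 ≥ 0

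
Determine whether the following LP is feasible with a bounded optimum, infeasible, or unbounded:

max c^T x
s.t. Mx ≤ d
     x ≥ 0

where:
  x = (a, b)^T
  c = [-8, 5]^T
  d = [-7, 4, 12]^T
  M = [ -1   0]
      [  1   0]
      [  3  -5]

Infeasible (no feasible solution exists)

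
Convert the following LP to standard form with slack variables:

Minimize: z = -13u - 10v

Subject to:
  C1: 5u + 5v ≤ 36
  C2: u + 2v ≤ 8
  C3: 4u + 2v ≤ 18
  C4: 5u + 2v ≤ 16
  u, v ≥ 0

min z = -13u - 10v

s.t.
  5u + 5v + s1 = 36
  u + 2v + s2 = 8
  4u + 2v + s3 = 18
  5u + 2v + s4 = 16
  u, v, s1, s2, s3, s4 ≥ 0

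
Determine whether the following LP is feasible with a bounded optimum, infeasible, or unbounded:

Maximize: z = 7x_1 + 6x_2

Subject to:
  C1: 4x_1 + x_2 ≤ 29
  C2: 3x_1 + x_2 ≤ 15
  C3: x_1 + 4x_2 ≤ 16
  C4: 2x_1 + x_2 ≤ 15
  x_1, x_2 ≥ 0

Feasible with a bounded optimal solution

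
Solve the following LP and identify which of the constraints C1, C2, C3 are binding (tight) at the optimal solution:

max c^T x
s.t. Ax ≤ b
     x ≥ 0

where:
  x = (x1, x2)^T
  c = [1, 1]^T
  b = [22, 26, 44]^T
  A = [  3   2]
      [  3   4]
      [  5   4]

At x1 = 6, x2 = 2, compute slack b - a·x for each constraint:
  C1: 22 − 22 = 0  (binding)
  C2: 26 − 26 = 0  (binding)
  C3: 44 − 38 = 6  (slack)

Optimal: x1 = 6, x2 = 2
Binding: C1, C2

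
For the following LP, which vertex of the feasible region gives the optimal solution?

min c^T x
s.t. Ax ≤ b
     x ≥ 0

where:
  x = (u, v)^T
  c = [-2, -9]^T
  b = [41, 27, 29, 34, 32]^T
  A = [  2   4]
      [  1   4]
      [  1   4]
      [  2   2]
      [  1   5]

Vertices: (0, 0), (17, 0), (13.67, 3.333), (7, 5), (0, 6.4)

Evaluate the objective at each vertex of the feasible region:
  z(0, 0) = 0
  z(17, 0) = -34
  z(13.67, 3.333) = -57.33
  z(7, 5) = -59  ←
  z(0, 6.4) = -57.6
The minimum is at u = 7, v = 5.

(7, 5)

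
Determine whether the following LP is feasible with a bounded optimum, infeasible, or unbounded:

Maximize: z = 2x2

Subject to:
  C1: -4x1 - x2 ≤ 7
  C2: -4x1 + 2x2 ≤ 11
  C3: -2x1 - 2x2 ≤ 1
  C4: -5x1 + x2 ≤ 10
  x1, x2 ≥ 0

Unbounded (objective can increase without bound)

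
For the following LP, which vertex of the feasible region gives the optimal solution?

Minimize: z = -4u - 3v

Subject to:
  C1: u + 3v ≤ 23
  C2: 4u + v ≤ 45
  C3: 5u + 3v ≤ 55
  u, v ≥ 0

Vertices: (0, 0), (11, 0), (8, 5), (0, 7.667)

Evaluate the objective at each vertex of the feasible region:
  z(0, 0) = 0
  z(11, 0) = -44
  z(8, 5) = -47  ←
  z(0, 7.667) = -23
The minimum is at u = 8, v = 5.

(8, 5)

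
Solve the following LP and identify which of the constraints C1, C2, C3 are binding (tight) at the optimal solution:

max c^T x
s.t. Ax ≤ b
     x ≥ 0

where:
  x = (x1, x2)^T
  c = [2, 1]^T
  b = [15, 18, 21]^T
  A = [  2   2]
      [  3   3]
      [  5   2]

At x1 = 3, x2 = 3, compute slack b - a·x for each constraint:
  C1: 15 − 12 = 3  (slack)
  C2: 18 − 18 = 0  (binding)
  C3: 21 − 21 = 0  (binding)

Optimal: x1 = 3, x2 = 3
Binding: C2, C3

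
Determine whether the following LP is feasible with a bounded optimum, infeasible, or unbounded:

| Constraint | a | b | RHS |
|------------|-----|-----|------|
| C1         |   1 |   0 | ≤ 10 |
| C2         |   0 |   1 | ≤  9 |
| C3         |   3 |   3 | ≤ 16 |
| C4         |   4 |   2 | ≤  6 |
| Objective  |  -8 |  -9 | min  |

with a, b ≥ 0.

Feasible with a bounded optimal solution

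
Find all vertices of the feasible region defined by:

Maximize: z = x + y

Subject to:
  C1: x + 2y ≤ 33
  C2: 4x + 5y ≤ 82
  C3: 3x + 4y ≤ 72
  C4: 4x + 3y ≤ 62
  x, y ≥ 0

(0, 0), (15.5, 0), (8, 10), (0, 16.4)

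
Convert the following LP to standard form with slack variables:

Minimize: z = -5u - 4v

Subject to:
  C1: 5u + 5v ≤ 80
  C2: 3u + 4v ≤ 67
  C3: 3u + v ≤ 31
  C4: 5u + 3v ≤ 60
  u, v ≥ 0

min z = -5u - 4v

s.t.
  5u + 5v + s1 = 80
  3u + 4v + s2 = 67
  3u + v + s3 = 31
  5u + 3v + s4 = 60
  u, v, s1, s2, s3, s4 ≥ 0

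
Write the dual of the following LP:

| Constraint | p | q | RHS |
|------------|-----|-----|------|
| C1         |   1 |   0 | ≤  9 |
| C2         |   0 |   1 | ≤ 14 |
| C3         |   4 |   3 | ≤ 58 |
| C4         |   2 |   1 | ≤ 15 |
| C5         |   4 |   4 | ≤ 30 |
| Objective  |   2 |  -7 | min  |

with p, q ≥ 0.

Primal min cᵀx s.t. Ax ≤ b, x ≥ 0  →  Dual max −bᵀy s.t. Aᵀy ≥ −c, y ≥ 0.

Maximize: z = -9y1 - 14y2 - 58y3 - 15y4 - 30y5

Subject to:
  y1 + 4y3 + 2y4 + 4y5 ≥ -2
  y2 + 3y3 + y4 + 4y5 ≥ 7
  y1, y2, y3, y4, y5 ≥ 0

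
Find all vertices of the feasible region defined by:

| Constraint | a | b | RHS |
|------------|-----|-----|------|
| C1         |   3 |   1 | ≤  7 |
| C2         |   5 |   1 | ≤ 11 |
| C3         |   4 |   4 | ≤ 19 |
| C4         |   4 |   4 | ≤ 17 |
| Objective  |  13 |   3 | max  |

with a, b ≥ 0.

(0, 0), (2.2, 0), (2, 1), (1.375, 2.875), (0, 4.25)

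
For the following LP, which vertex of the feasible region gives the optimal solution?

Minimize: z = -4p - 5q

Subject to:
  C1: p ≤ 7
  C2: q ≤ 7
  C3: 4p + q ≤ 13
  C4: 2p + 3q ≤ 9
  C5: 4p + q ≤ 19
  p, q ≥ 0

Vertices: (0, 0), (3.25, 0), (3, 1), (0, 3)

Evaluate the objective at each vertex of the feasible region:
  z(0, 0) = 0
  z(3.25, 0) = -13
  z(3, 1) = -17  ←
  z(0, 3) = -15
The minimum is at p = 3, q = 1.

(3, 1)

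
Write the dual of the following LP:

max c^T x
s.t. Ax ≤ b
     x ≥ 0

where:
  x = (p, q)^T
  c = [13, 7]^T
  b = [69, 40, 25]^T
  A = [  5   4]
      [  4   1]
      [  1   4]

Primal max cᵀx s.t. Ax ≤ b, x ≥ 0  →  Dual min bᵀy s.t. Aᵀy ≥ c, y ≥ 0.

Minimize: z = 69y1 + 40y2 + 25y3

Subject to:
  5y1 + 4y2 + y3 ≥ 13
  4y1 + y2 + 4y3 ≥ 7
  y1, y2, y3 ≥ 0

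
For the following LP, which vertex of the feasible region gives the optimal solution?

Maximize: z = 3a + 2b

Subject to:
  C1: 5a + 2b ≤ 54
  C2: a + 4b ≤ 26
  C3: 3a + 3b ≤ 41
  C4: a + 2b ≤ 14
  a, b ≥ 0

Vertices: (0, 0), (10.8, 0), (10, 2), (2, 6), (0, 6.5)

Evaluate the objective at each vertex of the feasible region:
  z(0, 0) = 0
  z(10.8, 0) = 32.4
  z(10, 2) = 34  ←
  z(2, 6) = 18
  z(0, 6.5) = 13
The maximum is at a = 10, b = 2.

(10, 2)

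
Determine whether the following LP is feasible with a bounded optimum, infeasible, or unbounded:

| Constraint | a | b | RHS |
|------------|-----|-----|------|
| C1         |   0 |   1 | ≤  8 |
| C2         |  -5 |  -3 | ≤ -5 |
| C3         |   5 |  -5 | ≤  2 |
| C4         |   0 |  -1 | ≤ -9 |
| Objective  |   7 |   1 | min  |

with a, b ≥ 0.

Infeasible (no feasible solution exists)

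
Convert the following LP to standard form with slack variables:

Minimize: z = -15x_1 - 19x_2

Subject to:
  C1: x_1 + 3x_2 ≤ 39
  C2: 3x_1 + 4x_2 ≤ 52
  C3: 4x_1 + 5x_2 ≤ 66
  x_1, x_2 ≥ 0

min z = -15x_1 - 19x_2

s.t.
  x_1 + 3x_2 + s1 = 39
  3x_1 + 4x_2 + s2 = 52
  4x_1 + 5x_2 + s3 = 66
  x_1, x_2, s1, s2, s3 ≥ 0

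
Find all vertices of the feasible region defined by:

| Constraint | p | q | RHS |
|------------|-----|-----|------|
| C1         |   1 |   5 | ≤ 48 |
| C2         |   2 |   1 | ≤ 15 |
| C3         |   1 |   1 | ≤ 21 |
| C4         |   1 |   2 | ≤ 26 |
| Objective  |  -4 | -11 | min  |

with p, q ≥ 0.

(0, 0), (7.5, 0), (3, 9), (0, 9.6)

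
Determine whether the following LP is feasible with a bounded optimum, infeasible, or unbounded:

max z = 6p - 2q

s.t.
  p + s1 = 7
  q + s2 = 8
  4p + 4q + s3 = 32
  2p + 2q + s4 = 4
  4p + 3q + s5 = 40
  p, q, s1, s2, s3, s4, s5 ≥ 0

Feasible with a bounded optimal solution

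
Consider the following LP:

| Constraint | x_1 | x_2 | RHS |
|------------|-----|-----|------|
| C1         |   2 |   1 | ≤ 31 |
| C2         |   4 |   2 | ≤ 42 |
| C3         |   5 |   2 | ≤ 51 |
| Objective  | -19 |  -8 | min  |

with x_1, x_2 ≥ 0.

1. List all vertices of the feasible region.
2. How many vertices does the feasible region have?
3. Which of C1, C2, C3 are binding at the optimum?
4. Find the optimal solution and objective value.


1. (0, 0), (10.2, 0), (9, 3), (0, 21)
2. 4
3. C2, C3
4. x_1 = 9, x_2 = 3, z = -195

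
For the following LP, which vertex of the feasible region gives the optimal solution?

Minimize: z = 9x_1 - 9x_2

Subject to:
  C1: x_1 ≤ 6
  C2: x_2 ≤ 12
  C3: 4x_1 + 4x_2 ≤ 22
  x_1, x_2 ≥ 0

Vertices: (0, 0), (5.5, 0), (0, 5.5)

Evaluate the objective at each vertex of the feasible region:
  z(0, 0) = 0
  z(5.5, 0) = 49.5
  z(0, 5.5) = -49.5  ←
The minimum is at x_1 = 0, x_2 = 5.5.

(0, 5.5)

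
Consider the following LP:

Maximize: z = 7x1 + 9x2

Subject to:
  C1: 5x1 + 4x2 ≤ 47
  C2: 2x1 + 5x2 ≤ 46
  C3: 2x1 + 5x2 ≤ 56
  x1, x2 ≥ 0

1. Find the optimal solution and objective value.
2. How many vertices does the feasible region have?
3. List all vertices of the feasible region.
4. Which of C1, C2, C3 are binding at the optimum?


1. x1 = 3, x2 = 8, z = 93
2. 4
3. (0, 0), (9.4, 0), (3, 8), (0, 9.2)
4. C1, C2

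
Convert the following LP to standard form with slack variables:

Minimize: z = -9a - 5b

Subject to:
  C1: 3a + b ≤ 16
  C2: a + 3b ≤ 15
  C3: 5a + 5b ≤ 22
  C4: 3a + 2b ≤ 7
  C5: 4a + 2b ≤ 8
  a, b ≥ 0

min z = -9a - 5b

s.t.
  3a + b + s1 = 16
  a + 3b + s2 = 15
  5a + 5b + s3 = 22
  3a + 2b + s4 = 7
  4a + 2b + s5 = 8
  a, b, s1, s2, s3, s4, s5 ≥ 0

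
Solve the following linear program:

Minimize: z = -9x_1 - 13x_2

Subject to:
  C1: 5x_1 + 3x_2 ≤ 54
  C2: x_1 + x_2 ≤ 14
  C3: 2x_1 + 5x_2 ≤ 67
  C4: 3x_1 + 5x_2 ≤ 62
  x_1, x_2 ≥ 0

Evaluate the objective at each vertex of the feasible region:
  z(0, 0) = 0
  z(10.8, 0) = -97.2
  z(6, 8) = -158
  z(4, 10) = -166  ←
  z(0, 12.4) = -161.2
The minimum is at x_1 = 4, x_2 = 10.

x_1 = 4, x_2 = 10, z = -166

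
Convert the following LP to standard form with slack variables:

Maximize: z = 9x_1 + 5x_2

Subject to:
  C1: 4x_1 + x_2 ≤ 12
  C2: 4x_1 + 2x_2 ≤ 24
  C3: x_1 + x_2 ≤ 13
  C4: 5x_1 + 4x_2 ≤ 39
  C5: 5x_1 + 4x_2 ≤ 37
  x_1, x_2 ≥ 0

max z = 9x_1 + 5x_2

s.t.
  4x_1 + x_2 + s1 = 12
  4x_1 + 2x_2 + s2 = 24
  x_1 + x_2 + s3 = 13
  5x_1 + 4x_2 + s4 = 39
  5x_1 + 4x_2 + s5 = 37
  x_1, x_2, s1, s2, s3, s4, s5 ≥ 0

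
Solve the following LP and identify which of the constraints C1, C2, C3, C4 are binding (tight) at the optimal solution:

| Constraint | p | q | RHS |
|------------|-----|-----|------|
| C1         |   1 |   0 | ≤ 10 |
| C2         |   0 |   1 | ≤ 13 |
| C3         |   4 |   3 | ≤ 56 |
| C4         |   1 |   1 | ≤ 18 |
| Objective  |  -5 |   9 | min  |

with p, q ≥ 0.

At p = 10, q = 0, compute slack b - a·x for each constraint:
  C1: 10 − 10 = 0  (binding)
  C2: 13 − 0 = 13  (slack)
  C3: 56 − 40 = 16  (slack)
  C4: 18 − 10 = 8  (slack)

Optimal: p = 10, q = 0
Binding: C1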